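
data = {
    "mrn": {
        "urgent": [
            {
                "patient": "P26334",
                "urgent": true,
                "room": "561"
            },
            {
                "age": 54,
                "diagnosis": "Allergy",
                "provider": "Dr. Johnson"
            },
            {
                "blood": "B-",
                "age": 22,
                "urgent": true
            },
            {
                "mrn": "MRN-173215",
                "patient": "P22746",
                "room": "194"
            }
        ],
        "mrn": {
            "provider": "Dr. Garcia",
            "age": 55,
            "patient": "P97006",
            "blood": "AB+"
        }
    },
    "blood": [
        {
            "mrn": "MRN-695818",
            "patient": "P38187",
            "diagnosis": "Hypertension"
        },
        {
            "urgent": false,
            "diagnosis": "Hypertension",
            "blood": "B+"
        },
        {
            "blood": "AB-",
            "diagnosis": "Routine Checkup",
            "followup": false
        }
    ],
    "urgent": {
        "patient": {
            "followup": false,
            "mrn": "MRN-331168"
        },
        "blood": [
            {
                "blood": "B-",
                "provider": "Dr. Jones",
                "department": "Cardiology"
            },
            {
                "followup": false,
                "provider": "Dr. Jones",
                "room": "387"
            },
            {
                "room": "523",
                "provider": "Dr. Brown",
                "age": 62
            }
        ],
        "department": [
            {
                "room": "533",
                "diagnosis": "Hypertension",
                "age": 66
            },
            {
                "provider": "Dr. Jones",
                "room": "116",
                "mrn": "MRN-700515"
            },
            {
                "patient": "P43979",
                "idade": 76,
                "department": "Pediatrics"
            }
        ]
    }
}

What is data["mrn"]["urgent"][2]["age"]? 22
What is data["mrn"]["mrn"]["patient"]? "P97006"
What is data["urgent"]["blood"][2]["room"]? "523"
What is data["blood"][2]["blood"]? "AB-"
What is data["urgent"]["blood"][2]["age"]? 62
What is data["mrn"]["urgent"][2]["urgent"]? True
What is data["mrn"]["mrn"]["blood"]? "AB+"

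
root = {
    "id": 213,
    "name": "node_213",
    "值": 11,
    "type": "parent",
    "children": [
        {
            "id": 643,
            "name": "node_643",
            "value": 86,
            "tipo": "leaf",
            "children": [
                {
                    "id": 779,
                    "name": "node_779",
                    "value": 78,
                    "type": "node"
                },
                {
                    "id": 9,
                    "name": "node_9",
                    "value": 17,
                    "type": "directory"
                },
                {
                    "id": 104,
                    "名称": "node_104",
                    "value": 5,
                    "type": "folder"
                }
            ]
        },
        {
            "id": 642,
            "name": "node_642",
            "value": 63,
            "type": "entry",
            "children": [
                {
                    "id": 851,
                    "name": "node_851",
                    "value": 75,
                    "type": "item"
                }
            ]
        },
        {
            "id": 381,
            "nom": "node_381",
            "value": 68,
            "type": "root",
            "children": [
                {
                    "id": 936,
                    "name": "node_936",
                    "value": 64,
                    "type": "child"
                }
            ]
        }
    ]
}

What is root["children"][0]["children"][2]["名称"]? "node_104"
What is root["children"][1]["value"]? 63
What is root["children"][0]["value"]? 86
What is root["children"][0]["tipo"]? "leaf"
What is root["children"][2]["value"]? 68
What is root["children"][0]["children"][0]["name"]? "node_779"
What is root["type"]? "parent"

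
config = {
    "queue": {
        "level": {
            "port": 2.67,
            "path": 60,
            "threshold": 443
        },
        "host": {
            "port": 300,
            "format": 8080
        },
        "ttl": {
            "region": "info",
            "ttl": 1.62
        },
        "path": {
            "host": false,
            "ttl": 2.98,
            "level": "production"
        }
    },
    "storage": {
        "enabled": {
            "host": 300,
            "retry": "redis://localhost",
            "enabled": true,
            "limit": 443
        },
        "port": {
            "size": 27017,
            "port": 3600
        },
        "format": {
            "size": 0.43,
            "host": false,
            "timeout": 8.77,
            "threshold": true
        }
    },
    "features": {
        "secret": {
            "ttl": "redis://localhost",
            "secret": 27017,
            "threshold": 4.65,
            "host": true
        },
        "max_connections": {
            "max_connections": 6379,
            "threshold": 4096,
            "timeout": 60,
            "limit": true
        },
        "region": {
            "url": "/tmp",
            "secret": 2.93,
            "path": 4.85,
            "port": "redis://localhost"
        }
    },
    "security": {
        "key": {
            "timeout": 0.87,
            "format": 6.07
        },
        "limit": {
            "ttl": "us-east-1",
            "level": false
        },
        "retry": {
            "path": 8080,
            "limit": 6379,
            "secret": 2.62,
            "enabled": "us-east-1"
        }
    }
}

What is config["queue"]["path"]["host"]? False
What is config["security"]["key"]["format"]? 6.07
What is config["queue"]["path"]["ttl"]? 2.98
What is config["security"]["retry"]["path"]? 8080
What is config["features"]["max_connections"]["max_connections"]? 6379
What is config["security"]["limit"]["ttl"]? "us-east-1"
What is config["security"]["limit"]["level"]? False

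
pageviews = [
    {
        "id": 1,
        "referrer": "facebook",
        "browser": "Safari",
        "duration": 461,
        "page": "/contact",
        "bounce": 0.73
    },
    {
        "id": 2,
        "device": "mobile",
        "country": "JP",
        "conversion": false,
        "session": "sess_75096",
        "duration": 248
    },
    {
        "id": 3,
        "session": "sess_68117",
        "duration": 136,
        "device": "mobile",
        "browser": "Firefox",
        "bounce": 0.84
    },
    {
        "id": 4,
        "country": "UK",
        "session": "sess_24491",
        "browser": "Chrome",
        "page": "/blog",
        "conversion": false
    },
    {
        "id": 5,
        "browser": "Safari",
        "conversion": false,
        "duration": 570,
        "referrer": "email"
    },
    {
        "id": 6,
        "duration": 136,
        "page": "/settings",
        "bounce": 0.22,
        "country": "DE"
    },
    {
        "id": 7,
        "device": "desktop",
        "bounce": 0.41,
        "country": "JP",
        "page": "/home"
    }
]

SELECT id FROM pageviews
[1, 2, 3, 4, 5, 6, 7]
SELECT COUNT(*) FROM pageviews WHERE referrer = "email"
1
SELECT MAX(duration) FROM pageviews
570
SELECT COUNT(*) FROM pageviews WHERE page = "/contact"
1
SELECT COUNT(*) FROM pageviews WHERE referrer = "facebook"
1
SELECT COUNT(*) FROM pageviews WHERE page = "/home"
1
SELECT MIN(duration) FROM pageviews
136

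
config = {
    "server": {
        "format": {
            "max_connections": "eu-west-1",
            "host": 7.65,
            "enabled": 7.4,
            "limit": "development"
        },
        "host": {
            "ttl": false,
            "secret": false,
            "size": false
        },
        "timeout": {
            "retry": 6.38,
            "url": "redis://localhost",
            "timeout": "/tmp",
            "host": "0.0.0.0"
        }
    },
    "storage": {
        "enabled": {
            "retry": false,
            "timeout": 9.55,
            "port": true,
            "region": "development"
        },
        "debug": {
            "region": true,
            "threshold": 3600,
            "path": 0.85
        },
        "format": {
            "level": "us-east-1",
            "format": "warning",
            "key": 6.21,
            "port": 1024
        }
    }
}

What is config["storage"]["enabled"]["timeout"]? 9.55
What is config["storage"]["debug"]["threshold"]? 3600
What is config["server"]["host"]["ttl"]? False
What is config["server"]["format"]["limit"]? "development"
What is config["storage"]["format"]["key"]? 6.21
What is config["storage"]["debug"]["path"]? 0.85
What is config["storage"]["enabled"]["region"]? "development"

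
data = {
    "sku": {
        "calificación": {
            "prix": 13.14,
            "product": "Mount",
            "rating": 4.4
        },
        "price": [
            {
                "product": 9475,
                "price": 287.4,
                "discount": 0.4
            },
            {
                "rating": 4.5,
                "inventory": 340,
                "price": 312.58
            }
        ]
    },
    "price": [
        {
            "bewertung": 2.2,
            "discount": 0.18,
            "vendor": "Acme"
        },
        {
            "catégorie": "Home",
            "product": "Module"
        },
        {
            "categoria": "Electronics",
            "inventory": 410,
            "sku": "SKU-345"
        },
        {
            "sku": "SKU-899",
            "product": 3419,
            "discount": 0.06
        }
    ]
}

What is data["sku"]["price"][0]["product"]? 9475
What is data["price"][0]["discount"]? 0.18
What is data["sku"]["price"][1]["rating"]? 4.5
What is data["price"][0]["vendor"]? "Acme"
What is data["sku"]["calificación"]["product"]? "Mount"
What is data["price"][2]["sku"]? "SKU-345"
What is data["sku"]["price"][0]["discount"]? 0.4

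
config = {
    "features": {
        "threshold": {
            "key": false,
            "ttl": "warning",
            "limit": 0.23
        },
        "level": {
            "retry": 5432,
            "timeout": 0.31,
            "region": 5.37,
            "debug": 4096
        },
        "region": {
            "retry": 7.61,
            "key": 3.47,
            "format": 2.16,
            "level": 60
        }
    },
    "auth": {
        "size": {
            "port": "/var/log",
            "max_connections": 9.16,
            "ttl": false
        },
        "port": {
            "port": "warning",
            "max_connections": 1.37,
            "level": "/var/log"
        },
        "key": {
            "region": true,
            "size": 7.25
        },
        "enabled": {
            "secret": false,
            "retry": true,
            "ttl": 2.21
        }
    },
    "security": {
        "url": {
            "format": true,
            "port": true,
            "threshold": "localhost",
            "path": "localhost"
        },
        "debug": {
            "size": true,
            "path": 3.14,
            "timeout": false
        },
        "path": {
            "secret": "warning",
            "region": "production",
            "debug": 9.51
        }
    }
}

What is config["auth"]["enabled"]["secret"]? False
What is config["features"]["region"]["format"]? 2.16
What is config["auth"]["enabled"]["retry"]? True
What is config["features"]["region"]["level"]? 60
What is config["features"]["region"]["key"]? 3.47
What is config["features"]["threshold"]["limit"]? 0.23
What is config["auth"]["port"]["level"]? "/var/log"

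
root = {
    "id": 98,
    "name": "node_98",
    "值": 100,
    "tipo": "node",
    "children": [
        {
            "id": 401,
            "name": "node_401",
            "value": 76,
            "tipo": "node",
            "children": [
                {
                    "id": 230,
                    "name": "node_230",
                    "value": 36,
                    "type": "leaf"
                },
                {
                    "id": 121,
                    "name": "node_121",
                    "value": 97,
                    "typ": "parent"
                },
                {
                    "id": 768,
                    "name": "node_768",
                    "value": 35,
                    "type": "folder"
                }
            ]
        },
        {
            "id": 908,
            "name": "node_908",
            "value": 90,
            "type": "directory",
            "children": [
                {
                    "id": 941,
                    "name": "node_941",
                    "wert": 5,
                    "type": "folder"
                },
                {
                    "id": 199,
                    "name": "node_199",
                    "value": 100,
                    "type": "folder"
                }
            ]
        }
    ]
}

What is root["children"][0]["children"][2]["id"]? 768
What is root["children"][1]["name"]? "node_908"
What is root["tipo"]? "node"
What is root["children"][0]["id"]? 401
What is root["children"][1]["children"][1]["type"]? "folder"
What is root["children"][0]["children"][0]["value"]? 36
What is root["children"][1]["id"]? 908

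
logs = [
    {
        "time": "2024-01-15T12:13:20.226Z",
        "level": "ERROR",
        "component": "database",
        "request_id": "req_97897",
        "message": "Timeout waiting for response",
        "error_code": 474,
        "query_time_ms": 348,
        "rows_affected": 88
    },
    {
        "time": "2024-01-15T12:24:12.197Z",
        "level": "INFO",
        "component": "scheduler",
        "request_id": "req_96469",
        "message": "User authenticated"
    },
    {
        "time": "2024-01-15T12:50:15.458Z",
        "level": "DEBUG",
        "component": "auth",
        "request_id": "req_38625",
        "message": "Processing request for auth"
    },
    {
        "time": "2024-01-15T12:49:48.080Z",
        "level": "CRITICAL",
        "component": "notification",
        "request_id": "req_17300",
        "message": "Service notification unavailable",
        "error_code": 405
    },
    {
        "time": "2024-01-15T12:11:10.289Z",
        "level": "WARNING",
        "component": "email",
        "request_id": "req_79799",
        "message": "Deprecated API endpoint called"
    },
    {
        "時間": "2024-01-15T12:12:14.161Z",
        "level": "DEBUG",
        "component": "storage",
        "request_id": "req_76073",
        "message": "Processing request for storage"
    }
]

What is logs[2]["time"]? "2024-01-15T12:50:15.458Z"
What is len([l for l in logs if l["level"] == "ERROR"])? 1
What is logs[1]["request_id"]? "req_96469"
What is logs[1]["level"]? "INFO"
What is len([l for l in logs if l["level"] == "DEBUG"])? 2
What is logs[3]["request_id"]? "req_17300"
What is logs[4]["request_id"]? "req_79799"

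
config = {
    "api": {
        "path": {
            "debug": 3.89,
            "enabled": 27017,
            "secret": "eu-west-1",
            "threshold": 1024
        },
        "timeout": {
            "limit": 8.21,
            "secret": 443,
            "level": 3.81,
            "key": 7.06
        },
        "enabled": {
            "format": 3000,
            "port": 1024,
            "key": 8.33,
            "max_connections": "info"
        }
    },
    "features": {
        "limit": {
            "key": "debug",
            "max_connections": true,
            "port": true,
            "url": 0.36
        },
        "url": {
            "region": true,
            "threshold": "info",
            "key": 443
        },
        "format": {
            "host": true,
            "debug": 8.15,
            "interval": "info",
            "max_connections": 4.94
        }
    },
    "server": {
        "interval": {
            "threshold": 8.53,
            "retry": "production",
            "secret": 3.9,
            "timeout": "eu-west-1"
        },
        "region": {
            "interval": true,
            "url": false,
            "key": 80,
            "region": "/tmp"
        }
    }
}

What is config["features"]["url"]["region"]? True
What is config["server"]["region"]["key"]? 80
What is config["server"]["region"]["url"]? False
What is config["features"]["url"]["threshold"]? "info"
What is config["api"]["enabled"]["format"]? 3000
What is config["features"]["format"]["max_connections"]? 4.94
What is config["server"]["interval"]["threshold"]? 8.53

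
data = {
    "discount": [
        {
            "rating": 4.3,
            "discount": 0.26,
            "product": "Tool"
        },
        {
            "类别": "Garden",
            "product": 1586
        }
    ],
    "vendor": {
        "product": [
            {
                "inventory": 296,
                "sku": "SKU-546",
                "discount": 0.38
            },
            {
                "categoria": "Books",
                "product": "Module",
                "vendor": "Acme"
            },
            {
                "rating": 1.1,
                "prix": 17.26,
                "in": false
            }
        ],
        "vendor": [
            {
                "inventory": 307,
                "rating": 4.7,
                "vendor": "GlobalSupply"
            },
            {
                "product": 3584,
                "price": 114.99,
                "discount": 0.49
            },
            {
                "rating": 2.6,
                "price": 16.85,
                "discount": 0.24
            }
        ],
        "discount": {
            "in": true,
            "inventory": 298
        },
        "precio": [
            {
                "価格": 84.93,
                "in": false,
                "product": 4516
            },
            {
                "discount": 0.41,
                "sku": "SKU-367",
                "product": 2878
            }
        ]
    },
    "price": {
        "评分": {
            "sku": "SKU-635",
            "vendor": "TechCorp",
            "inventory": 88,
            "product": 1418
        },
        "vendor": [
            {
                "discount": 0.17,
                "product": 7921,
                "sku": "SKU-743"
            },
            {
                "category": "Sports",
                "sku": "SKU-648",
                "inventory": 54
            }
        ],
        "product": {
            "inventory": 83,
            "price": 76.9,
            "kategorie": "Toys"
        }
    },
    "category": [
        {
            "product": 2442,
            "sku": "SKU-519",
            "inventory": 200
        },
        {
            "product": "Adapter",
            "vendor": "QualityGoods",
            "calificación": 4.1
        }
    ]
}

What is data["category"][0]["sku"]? "SKU-519"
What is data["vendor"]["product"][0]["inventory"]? 296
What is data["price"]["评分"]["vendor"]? "TechCorp"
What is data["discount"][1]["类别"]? "Garden"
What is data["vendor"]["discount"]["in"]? True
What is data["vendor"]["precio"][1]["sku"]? "SKU-367"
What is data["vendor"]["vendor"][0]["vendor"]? "GlobalSupply"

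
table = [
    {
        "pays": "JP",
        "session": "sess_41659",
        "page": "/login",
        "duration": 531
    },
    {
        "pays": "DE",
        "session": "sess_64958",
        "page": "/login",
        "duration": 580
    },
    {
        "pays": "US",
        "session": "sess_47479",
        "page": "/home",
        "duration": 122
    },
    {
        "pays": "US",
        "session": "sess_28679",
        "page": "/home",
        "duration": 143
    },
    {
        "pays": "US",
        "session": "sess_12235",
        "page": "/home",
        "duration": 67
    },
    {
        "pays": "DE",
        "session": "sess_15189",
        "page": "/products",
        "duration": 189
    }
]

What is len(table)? 6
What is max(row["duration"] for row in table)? 580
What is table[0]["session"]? "sess_41659"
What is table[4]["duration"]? 67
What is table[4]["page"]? "/home"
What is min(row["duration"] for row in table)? 67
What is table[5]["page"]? "/products"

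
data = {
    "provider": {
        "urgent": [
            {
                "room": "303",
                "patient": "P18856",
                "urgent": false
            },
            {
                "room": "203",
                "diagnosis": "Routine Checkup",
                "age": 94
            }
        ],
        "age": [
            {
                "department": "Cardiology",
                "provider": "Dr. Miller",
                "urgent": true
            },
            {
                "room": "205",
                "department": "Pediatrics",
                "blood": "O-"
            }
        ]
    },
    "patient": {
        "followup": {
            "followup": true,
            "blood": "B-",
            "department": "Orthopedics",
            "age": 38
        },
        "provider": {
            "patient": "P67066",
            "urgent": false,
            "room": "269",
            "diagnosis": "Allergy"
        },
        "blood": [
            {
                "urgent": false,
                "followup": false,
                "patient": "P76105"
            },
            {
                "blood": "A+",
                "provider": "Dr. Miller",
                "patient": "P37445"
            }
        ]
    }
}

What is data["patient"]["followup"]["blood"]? "B-"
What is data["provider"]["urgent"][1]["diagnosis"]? "Routine Checkup"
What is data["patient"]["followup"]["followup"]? True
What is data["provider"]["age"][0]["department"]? "Cardiology"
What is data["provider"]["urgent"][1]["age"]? 94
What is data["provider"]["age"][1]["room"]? "205"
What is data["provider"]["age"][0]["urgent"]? True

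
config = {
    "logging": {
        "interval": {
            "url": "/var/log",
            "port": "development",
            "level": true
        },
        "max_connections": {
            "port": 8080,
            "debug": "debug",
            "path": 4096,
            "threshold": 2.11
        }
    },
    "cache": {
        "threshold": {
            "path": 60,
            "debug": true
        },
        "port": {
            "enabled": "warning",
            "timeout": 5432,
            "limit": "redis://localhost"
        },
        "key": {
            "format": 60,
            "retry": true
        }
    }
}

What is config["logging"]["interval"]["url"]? "/var/log"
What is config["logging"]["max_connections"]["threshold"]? 2.11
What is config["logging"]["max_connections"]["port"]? 8080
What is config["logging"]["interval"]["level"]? True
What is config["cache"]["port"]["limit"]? "redis://localhost"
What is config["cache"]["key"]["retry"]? True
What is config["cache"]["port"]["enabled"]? "warning"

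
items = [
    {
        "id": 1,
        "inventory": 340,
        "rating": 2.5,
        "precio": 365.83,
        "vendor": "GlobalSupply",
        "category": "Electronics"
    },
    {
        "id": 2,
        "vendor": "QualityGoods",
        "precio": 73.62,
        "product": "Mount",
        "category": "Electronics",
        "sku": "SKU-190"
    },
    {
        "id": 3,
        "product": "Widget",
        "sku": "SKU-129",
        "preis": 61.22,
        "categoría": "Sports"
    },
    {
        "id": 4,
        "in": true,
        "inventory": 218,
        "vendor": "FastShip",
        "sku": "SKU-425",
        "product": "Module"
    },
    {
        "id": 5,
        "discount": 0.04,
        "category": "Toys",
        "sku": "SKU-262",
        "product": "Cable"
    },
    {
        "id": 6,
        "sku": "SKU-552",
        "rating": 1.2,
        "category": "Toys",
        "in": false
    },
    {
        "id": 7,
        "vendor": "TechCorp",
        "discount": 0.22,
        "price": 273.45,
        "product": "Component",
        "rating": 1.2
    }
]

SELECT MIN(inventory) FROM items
218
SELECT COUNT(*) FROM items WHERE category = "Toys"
2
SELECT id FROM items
[1, 2, 3, 4, 5, 6, 7]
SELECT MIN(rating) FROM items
1.2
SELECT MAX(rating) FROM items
2.5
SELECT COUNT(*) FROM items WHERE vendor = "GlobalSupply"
1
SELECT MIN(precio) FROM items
73.62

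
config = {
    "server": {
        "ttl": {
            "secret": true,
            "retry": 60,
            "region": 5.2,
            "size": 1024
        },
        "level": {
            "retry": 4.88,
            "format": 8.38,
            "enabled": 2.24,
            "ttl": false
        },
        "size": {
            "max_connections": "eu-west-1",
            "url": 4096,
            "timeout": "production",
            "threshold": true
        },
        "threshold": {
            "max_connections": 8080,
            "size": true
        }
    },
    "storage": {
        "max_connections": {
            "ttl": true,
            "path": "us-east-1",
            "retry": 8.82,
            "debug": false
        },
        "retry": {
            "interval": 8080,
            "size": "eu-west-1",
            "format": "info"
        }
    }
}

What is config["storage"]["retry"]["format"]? "info"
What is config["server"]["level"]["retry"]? 4.88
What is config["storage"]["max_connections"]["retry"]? 8.82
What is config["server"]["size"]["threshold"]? True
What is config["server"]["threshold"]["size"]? True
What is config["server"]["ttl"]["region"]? 5.2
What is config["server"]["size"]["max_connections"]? "eu-west-1"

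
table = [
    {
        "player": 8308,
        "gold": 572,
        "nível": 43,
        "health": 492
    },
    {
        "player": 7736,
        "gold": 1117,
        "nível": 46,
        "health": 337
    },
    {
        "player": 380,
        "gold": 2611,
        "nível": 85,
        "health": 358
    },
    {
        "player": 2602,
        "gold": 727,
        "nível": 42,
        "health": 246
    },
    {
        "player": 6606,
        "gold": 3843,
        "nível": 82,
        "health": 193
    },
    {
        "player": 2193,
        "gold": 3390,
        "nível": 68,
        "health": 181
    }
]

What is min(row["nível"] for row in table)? 42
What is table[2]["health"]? 358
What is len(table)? 6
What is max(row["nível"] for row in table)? 85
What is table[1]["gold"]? 1117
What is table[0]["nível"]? 43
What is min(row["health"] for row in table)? 181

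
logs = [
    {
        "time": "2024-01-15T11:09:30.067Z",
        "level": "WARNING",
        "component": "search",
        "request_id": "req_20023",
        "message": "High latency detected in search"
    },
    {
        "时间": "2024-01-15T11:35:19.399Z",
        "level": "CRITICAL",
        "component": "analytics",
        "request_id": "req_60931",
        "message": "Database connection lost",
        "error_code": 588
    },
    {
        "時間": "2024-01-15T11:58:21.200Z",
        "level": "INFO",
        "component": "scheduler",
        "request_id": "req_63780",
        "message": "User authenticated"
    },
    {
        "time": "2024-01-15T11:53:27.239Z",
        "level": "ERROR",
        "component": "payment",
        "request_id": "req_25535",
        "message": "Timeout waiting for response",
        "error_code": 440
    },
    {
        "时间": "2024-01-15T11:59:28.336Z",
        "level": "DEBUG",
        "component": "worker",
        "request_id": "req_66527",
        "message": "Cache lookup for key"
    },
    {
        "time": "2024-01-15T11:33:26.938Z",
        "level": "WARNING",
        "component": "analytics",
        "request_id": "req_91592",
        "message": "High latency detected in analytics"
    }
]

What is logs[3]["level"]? "ERROR"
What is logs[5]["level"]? "WARNING"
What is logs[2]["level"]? "INFO"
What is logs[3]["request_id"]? "req_25535"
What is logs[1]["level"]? "CRITICAL"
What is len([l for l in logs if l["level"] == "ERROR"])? 1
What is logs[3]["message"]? "Timeout waiting for response"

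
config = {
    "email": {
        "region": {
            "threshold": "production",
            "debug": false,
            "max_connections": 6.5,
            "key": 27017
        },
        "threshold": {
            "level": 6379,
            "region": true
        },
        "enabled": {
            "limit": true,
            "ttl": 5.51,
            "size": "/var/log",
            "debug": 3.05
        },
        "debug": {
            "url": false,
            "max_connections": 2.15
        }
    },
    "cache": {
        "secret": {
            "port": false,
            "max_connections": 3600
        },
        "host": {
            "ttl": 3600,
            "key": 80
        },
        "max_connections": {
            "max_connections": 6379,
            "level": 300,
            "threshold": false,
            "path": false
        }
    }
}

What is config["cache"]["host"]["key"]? 80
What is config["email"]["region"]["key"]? 27017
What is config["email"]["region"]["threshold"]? "production"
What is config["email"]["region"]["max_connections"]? 6.5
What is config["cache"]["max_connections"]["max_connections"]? 6379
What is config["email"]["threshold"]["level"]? 6379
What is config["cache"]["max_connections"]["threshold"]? False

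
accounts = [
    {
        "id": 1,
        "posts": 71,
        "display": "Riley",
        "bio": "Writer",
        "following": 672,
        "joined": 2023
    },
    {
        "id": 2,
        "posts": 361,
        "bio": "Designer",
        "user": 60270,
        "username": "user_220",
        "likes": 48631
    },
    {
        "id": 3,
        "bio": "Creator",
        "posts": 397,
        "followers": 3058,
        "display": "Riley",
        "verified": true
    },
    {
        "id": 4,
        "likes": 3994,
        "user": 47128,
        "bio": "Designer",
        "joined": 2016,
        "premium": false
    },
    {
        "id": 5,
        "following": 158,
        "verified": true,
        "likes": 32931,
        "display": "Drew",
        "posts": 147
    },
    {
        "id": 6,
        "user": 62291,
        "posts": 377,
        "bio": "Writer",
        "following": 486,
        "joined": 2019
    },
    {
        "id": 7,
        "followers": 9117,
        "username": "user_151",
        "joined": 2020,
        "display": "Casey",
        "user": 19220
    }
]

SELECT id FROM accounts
[1, 2, 3, 4, 5, 6, 7]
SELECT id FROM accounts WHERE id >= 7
[7]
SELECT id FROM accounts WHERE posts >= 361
[2, 3, 6]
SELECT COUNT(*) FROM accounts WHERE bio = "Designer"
2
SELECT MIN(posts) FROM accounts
71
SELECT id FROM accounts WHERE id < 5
[1, 2, 3, 4]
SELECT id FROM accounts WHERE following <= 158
[5]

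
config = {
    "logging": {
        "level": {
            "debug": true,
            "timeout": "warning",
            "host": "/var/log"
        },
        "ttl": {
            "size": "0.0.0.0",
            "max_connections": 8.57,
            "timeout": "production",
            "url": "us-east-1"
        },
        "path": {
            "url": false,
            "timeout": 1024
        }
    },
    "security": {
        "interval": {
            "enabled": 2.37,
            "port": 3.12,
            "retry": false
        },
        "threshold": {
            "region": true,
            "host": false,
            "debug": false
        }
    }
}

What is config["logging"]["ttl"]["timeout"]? "production"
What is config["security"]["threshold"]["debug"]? False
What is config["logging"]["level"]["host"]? "/var/log"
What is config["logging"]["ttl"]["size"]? "0.0.0.0"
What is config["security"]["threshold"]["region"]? True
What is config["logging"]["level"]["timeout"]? "warning"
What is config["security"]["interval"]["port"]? 3.12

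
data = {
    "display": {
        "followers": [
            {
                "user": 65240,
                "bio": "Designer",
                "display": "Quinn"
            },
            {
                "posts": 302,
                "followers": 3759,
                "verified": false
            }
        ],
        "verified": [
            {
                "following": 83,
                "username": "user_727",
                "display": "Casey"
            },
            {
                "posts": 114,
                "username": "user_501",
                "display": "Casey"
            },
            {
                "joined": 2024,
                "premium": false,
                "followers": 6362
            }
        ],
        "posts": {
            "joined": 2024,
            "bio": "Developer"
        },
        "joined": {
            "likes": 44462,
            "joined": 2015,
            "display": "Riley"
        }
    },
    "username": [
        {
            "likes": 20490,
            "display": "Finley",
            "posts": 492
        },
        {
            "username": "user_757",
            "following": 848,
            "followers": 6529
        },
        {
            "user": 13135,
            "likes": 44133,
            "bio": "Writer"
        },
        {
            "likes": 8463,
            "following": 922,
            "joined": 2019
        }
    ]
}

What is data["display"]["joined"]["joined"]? 2015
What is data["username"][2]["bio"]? "Writer"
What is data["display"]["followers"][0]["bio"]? "Designer"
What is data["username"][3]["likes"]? 8463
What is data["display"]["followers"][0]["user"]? 65240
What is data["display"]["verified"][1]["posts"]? 114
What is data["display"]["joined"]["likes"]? 44462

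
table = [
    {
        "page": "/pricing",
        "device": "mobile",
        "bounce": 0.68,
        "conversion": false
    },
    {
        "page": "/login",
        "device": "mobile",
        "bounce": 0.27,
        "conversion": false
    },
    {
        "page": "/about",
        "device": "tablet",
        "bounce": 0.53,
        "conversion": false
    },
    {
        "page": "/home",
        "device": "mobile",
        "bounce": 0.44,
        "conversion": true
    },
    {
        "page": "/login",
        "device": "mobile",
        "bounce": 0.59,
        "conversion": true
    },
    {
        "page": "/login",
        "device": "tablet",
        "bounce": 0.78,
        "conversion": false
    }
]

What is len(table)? 6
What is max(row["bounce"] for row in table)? 0.78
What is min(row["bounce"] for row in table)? 0.27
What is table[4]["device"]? "mobile"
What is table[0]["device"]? "mobile"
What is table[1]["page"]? "/login"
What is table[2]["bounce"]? 0.53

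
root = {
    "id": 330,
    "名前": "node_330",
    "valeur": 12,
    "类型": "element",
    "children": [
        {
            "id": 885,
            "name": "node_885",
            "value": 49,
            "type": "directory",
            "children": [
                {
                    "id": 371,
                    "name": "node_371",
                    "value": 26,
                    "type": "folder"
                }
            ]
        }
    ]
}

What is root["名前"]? "node_330"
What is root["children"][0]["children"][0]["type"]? "folder"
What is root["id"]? 330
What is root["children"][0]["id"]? 885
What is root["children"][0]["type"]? "directory"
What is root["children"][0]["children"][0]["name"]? "node_371"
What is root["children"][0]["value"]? 49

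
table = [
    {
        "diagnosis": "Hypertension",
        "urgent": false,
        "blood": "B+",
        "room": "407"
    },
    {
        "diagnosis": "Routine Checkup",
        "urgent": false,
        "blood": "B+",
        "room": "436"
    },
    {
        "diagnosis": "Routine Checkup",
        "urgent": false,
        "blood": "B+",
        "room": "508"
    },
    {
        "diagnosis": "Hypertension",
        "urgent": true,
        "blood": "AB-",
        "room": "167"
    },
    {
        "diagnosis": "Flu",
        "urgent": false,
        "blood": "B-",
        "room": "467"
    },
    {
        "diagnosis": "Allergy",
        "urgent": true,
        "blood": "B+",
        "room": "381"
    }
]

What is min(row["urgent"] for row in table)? False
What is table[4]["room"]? "467"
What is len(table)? 6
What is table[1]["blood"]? "B+"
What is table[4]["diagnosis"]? "Flu"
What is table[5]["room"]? "381"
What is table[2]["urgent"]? False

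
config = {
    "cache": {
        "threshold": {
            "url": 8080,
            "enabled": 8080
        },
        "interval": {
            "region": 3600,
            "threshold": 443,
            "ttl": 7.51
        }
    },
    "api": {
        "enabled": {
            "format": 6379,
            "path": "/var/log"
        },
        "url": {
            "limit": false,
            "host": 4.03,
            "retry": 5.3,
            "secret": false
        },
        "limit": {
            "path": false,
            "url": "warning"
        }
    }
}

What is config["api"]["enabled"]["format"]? 6379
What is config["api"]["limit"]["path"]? False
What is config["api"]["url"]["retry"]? 5.3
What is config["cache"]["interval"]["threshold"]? 443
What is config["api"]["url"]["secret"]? False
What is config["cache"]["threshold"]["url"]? 8080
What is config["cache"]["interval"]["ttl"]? 7.51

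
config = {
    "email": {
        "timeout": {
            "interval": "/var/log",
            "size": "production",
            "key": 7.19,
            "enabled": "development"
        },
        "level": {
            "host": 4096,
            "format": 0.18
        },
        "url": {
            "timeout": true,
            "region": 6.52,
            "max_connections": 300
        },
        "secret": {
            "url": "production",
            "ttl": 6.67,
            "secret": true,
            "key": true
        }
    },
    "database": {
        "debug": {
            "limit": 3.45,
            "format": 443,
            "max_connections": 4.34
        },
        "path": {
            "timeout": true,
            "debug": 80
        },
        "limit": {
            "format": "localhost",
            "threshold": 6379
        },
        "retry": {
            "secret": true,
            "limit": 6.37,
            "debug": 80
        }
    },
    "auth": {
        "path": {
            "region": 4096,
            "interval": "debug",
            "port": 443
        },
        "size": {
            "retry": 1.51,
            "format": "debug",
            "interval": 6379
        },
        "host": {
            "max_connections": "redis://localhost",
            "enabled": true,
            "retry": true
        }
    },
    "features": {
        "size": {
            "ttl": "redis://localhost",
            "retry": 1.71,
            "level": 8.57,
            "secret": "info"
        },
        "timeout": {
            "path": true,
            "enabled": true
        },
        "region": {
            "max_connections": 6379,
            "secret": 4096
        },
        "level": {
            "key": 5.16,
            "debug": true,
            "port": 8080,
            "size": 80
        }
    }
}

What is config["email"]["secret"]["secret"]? True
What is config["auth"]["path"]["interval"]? "debug"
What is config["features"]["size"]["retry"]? 1.71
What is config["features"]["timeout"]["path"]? True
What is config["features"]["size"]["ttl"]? "redis://localhost"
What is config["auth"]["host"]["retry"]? True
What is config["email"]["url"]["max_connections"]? 300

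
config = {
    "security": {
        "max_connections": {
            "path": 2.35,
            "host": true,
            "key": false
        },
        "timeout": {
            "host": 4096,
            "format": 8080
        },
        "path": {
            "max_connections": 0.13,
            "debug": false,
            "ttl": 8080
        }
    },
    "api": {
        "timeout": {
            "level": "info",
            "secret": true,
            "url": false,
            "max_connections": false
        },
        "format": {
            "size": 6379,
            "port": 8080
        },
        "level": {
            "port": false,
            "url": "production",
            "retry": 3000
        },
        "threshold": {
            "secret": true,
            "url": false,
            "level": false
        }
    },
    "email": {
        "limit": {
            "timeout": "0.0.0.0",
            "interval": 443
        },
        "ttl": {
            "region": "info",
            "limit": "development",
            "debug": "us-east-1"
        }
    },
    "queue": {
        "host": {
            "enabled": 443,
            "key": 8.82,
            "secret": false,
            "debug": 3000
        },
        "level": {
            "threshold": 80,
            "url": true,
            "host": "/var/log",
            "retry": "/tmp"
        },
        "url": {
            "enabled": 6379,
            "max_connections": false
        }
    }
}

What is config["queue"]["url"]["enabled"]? 6379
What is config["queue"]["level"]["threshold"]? 80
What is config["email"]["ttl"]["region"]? "info"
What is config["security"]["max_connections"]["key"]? False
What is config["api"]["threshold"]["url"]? False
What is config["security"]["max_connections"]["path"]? 2.35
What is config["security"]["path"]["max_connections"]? 0.13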